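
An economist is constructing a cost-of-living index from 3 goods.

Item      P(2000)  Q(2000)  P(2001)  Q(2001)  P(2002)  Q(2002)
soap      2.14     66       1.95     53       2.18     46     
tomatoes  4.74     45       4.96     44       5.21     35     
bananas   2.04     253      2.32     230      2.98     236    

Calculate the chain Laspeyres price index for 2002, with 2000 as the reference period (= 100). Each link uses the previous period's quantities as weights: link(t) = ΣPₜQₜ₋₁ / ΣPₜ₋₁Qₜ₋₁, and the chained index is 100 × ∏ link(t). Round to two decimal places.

129.90

Link 2000→2001:
ΣP(2001)Q(2000) = 1.95×66 + 4.96×45 + 2.32×253 = 128.7 + 223.2 + 586.96 = 938.86
ΣP(2000)Q(2000) = 2.14×66 + 4.74×45 + 2.04×253 = 141.24 + 213.3 + 516.12 = 870.66
link = 938.86/870.66 = 1.078331
Link 2001→2002:
ΣP(2002)Q(2001) = 2.18×53 + 5.21×44 + 2.98×230 = 115.54 + 229.24 + 685.4 = 1030.18
ΣP(2001)Q(2001) = 1.95×53 + 4.96×44 + 2.32×230 = 103.35 + 218.24 + 533.6 = 855.19
link = 1030.18/855.19 = 1.204621
Chained index = 100 × 1.078331 × 1.204621 = 129.8981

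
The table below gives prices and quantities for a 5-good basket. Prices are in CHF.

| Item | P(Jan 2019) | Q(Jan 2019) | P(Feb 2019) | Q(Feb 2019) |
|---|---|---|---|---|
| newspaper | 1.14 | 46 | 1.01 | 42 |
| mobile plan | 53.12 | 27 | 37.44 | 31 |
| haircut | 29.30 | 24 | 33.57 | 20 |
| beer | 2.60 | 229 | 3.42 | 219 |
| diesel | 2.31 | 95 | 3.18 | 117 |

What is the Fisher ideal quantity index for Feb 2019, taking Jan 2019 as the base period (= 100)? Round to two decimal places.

Laspeyres component (base-period weights):
ΣP(Jan 2019)Q(Feb 2019) = 1.14×42 + 53.12×31 + 29.30×20 + 2.60×219 + 2.31×117 = 47.88 + 1646.72 + 586 + 569.4 + 270.27 = 3120.27
ΣP(Jan 2019)Q(Jan 2019) = 1.14×46 + 53.12×27 + 29.30×24 + 2.60×229 + 2.31×95 = 52.44 + 1434.24 + 703.2 + 595.4 + 219.45 = 3004.73
L = 3120.27 / 3004.73 × 100 = 103.8453
Paasche component (current-period weights):
ΣP(Feb 2019)Q(Feb 2019) = 1.01×42 + 37.44×31 + 33.57×20 + 3.42×219 + 3.18×117 = 42.42 + 1160.64 + 671.4 + 748.98 + 372.06 = 2995.5
ΣP(Feb 2019)Q(Jan 2019) = 1.01×46 + 37.44×27 + 33.57×24 + 3.42×229 + 3.18×95 = 46.46 + 1010.88 + 805.68 + 783.18 + 302.1 = 2948.3
P = 2995.5 / 2948.3 × 100 = 101.6009
Fisher = √(L × P) = √(103.8453 × 101.6009) = 102.7170

102.72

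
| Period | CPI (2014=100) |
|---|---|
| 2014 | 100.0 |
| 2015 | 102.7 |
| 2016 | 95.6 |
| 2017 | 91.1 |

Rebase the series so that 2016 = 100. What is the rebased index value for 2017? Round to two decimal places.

95.29

Rebased(2017) = 91.1 / 95.6 × 100 = 95.2929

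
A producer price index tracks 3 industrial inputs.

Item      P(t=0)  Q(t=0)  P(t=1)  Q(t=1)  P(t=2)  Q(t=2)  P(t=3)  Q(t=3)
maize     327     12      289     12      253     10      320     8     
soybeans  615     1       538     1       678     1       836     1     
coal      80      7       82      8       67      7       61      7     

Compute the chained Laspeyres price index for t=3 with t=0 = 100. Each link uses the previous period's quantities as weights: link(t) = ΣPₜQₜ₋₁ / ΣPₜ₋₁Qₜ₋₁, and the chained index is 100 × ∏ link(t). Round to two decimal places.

Link t=0→t=1:
ΣP(t=1)Q(t=0) = 289×12 + 538×1 + 82×7 = 3468 + 538 + 574 = 4580
ΣP(t=0)Q(t=0) = 327×12 + 615×1 + 80×7 = 3924 + 615 + 560 = 5099
link = 4580/5099 = 0.898215
Link t=1→t=2:
ΣP(t=2)Q(t=1) = 253×12 + 678×1 + 67×8 = 3036 + 678 + 536 = 4250
ΣP(t=1)Q(t=1) = 289×12 + 538×1 + 82×8 = 3468 + 538 + 656 = 4662
link = 4250/4662 = 0.911626
Link t=2→t=3:
ΣP(t=3)Q(t=2) = 320×10 + 836×1 + 61×7 = 3200 + 836 + 427 = 4463
ΣP(t=2)Q(t=2) = 253×10 + 678×1 + 67×7 = 2530 + 678 + 469 = 3677
link = 4463/3677 = 1.213761
Chained index = 100 × 0.898215 × 0.911626 × 1.213761 = 99.3872

99.39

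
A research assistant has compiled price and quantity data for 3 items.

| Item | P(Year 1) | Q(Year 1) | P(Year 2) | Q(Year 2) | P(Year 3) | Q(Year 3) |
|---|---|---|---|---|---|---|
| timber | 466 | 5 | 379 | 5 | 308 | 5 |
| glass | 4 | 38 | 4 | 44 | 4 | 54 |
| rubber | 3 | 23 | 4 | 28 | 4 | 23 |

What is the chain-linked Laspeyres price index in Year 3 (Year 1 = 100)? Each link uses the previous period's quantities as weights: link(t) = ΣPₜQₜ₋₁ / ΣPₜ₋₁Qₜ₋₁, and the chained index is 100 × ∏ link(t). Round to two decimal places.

70.21

Link Year 1→Year 2:
ΣP(Year 2)Q(Year 1) = 379×5 + 4×38 + 4×23 = 1895 + 152 + 92 = 2139
ΣP(Year 1)Q(Year 1) = 466×5 + 4×38 + 3×23 = 2330 + 152 + 69 = 2551
link = 2139/2551 = 0.838495
Link Year 2→Year 3:
ΣP(Year 3)Q(Year 2) = 308×5 + 4×44 + 4×28 = 1540 + 176 + 112 = 1828
ΣP(Year 2)Q(Year 2) = 379×5 + 4×44 + 4×28 = 1895 + 176 + 112 = 2183
link = 1828/2183 = 0.837380
Chained index = 100 × 0.838495 × 0.837380 = 70.2138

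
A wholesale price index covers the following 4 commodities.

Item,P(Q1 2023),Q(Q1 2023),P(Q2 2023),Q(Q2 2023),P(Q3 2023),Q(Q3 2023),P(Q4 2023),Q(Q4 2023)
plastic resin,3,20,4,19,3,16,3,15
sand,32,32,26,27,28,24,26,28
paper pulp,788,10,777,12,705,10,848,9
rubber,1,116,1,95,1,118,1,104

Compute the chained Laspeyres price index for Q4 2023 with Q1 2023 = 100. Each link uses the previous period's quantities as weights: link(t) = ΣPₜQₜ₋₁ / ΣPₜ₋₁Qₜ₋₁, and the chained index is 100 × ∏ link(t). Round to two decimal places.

104.61

Link Q1 2023→Q2 2023:
ΣP(Q2 2023)Q(Q1 2023) = 4×20 + 26×32 + 777×10 + 1×116 = 80 + 832 + 7770 + 116 = 8798
ΣP(Q1 2023)Q(Q1 2023) = 3×20 + 32×32 + 788×10 + 1×116 = 60 + 1024 + 7880 + 116 = 9080
link = 8798/9080 = 0.968943
Link Q2 2023→Q3 2023:
ΣP(Q3 2023)Q(Q2 2023) = 3×19 + 28×27 + 705×12 + 1×95 = 57 + 756 + 8460 + 95 = 9368
ΣP(Q2 2023)Q(Q2 2023) = 4×19 + 26×27 + 777×12 + 1×95 = 76 + 702 + 9324 + 95 = 10197
link = 9368/10197 = 0.918702
Link Q3 2023→Q4 2023:
ΣP(Q4 2023)Q(Q3 2023) = 3×16 + 26×24 + 848×10 + 1×118 = 48 + 624 + 8480 + 118 = 9270
ΣP(Q3 2023)Q(Q3 2023) = 3×16 + 28×24 + 705×10 + 1×118 = 48 + 672 + 7050 + 118 = 7888
link = 9270/7888 = 1.175203
Chained index = 100 × 0.968943 × 0.918702 × 1.175203 = 104.6129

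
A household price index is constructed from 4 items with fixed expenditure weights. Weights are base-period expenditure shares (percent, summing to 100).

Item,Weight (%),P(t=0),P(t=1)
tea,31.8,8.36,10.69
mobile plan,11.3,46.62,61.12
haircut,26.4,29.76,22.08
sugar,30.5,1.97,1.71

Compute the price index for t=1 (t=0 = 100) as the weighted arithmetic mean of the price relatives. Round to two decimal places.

101.54

tea: 31.8 × (10.69/8.36) = 31.8 × 1.278708 = 40.6629
mobile plan: 11.3 × (61.12/46.62) = 11.3 × 1.311025 = 14.8146
haircut: 26.4 × (22.08/29.76) = 26.4 × 0.741935 = 19.5871
sugar: 30.5 × (1.71/1.97) = 30.5 × 0.868020 = 26.4746
Index = Σ wᵢ·(p₁ᵢ/p₀ᵢ) = 40.6629 + 14.8146 + 19.5871 + 26.4746 = 101.5392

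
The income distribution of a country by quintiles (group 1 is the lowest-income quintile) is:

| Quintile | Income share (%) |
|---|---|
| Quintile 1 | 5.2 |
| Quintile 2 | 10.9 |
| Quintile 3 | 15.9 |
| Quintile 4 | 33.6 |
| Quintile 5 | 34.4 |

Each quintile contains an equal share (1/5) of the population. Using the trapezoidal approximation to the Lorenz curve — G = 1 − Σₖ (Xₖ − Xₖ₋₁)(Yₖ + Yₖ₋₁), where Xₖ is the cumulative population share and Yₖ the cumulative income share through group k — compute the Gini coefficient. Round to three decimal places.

0.324

Cumulative income shares Yₖ: 0.0520, 0.1610, 0.3200, 0.6560, 1.0000
Σ (Xₖ−Xₖ₋₁)(Yₖ+Yₖ₋₁) = (1/5)(0.0520+0.0000) + (1/5)(0.1610+0.0520) + (1/5)(0.3200+0.1610) + (1/5)(0.6560+0.3200) + (1/5)(1.0000+0.6560)
  = 0.0104 + 0.0426 + 0.0962 + 0.1952 + 0.3312 = 0.6756
G = 1 − 0.6756 = 0.3244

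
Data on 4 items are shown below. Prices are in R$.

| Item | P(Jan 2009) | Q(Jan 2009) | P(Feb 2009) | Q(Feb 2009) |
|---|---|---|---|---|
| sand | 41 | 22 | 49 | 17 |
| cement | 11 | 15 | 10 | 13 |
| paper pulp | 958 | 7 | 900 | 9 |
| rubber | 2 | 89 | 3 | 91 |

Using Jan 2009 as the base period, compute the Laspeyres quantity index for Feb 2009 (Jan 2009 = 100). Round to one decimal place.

Laspeyres quantity index uses base-period prices as weights.
ΣP(Jan 2009)·Q(Feb 2009) = 41×17 + 11×13 + 958×9 + 2×91 = 697 + 143 + 8622 + 182 = 9644
ΣP(Jan 2009)·Q(Jan 2009) = 41×22 + 11×15 + 958×7 + 2×89 = 902 + 165 + 6706 + 178 = 7951
Index = 9644 / 7951 × 100 = 121.2929

121.3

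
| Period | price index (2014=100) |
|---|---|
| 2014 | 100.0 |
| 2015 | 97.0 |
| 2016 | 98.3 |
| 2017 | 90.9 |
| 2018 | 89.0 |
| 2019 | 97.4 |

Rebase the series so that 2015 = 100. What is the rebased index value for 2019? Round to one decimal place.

Rebased(2019) = 97.4 / 97.0 × 100 = 100.4124

100.4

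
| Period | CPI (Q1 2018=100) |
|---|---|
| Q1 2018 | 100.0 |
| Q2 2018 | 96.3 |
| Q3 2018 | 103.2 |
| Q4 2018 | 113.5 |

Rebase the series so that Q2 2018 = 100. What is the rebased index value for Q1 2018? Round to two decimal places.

Rebased(Q1 2018) = 100.0 / 96.3 × 100 = 103.8422

103.84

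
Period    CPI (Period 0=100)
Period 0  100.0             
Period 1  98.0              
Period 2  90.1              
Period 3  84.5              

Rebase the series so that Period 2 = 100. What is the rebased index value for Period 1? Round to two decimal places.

108.77

Rebased(Period 1) = 98.0 / 90.1 × 100 = 108.7680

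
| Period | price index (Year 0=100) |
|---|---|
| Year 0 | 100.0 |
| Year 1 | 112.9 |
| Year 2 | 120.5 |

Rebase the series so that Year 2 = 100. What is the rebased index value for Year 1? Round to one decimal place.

Rebased(Year 1) = 112.9 / 120.5 × 100 = 93.6929

93.7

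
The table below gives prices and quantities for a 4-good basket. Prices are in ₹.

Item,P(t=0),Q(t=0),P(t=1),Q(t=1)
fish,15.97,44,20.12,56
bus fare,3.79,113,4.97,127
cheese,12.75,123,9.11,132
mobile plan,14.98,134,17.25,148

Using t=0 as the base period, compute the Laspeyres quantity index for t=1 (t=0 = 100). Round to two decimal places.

112.09

Laspeyres quantity index uses base-period prices as weights.
ΣP(t=0)·Q(t=1) = 15.97×56 + 3.79×127 + 12.75×132 + 14.98×148 = 894.32 + 481.33 + 1683 + 2217.04 = 5275.69
ΣP(t=0)·Q(t=0) = 15.97×44 + 3.79×113 + 12.75×123 + 14.98×134 = 702.68 + 428.27 + 1568.25 + 2007.32 = 4706.52
Index = 5275.69 / 4706.52 × 100 = 112.0932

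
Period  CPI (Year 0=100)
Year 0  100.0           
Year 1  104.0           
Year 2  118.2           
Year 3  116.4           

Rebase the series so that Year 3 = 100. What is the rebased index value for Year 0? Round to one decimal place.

Rebased(Year 0) = 100.0 / 116.4 × 100 = 85.9107

85.9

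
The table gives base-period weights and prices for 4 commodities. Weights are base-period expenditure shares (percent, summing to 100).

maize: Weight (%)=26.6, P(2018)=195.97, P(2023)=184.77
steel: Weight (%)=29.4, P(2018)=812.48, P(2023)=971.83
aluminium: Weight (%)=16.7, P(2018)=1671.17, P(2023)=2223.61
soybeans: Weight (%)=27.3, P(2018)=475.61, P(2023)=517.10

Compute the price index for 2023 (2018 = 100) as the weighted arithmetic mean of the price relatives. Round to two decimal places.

maize: 26.6 × (184.77/195.97) = 26.6 × 0.942848 = 25.0798
steel: 29.4 × (971.83/812.48) = 29.4 × 1.196128 = 35.1662
aluminium: 16.7 × (2223.61/1671.17) = 16.7 × 1.330571 = 22.2205
soybeans: 27.3 × (517.10/475.61) = 27.3 × 1.087235 = 29.6815
Index = Σ wᵢ·(p₁ᵢ/p₀ᵢ) = 25.0798 + 35.1662 + 22.2205 + 29.6815 = 112.1480

112.15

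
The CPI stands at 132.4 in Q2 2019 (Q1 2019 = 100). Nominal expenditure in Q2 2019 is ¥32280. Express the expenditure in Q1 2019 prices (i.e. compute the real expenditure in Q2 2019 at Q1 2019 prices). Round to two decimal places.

Real = Nominal ÷ (Index/100) = 32280 ÷ (132.4/100)
     = 32280 ÷ 1.324 = 24380.6647

24380.66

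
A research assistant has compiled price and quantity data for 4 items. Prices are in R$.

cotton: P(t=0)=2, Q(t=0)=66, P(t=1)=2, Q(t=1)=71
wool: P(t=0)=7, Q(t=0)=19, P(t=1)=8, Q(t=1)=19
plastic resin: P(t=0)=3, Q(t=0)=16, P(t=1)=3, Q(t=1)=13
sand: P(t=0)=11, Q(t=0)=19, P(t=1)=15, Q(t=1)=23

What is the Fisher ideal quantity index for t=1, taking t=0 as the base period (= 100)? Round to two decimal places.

Laspeyres component (base-period weights):
ΣP(t=0)Q(t=1) = 2×71 + 7×19 + 3×13 + 11×23 = 142 + 133 + 39 + 253 = 567
ΣP(t=0)Q(t=0) = 2×66 + 7×19 + 3×16 + 11×19 = 132 + 133 + 48 + 209 = 522
L = 567 / 522 × 100 = 108.6207
Paasche component (current-period weights):
ΣP(t=1)Q(t=1) = 2×71 + 8×19 + 3×13 + 15×23 = 142 + 152 + 39 + 345 = 678
ΣP(t=1)Q(t=0) = 2×66 + 8×19 + 3×16 + 15×19 = 132 + 152 + 48 + 285 = 617
P = 678 / 617 × 100 = 109.8865
Fisher = √(L × P) = √(108.6207 × 109.8865) = 109.2518

109.25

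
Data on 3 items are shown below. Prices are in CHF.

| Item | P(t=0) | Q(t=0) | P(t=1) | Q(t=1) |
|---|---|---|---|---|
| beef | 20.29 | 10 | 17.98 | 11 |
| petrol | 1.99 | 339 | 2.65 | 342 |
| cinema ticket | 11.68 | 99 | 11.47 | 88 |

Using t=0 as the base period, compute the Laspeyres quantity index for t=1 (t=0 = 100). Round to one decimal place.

Laspeyres quantity index uses base-period prices as weights.
ΣP(t=0)·Q(t=1) = 20.29×11 + 1.99×342 + 11.68×88 = 223.19 + 680.58 + 1027.84 = 1931.61
ΣP(t=0)·Q(t=0) = 20.29×10 + 1.99×339 + 11.68×99 = 202.9 + 674.61 + 1156.32 = 2033.83
Index = 1931.61 / 2033.83 × 100 = 94.9740

95.0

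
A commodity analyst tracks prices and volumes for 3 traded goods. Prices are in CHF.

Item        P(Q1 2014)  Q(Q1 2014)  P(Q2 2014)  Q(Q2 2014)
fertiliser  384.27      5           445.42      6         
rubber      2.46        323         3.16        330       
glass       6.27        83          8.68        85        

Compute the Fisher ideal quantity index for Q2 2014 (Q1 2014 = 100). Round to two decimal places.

112.51

Laspeyres component (base-period weights):
ΣP(Q1 2014)Q(Q2 2014) = 384.27×6 + 2.46×330 + 6.27×85 = 2305.62 + 811.8 + 532.95 = 3650.37
ΣP(Q1 2014)Q(Q1 2014) = 384.27×5 + 2.46×323 + 6.27×83 = 1921.35 + 794.58 + 520.41 = 3236.34
L = 3650.37 / 3236.34 × 100 = 112.7932
Paasche component (current-period weights):
ΣP(Q2 2014)Q(Q2 2014) = 445.42×6 + 3.16×330 + 8.68×85 = 2672.52 + 1042.8 + 737.8 = 4453.12
ΣP(Q2 2014)Q(Q1 2014) = 445.42×5 + 3.16×323 + 8.68×83 = 2227.1 + 1020.68 + 720.44 = 3968.22
P = 4453.12 / 3968.22 × 100 = 112.2196
Fisher = √(L × P) = √(112.7932 × 112.2196) = 112.5060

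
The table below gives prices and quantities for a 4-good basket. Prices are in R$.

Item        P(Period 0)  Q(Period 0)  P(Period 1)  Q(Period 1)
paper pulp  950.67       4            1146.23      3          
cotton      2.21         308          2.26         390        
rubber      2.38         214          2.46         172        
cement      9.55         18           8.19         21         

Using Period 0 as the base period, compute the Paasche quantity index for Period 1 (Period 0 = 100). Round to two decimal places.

82.54

Paasche quantity index uses current-period prices as weights.
ΣP(Period 1)·Q(Period 1) = 1146.23×3 + 2.26×390 + 2.46×172 + 8.19×21 = 3438.69 + 881.4 + 423.12 + 171.99 = 4915.2
ΣP(Period 1)·Q(Period 0) = 1146.23×4 + 2.26×308 + 2.46×214 + 8.19×18 = 4584.92 + 696.08 + 526.44 + 147.42 = 5954.86
Index = 4915.2 / 5954.86 × 100 = 82.5410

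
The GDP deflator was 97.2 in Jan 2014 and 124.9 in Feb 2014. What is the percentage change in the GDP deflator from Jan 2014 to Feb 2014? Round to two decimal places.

28.50%

Change = (124.9 − 97.2) / 97.2 × 100
       = 27.7 / 97.2 × 100 = 28.4979%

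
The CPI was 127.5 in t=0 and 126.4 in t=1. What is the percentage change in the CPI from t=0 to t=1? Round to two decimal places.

-0.86%

Change = (126.4 − 127.5) / 127.5 × 100
       = -1.1 / 127.5 × 100 = -0.8627%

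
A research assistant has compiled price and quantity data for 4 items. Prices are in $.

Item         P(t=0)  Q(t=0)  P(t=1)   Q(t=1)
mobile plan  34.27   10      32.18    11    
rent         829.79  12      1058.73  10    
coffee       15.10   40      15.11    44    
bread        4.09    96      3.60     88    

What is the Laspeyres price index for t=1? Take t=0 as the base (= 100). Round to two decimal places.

123.72

Laspeyres price index uses base-period quantities as weights.
ΣP(t=1)·Q(t=0) = 32.18×10 + 1058.73×12 + 15.11×40 + 3.60×96 = 321.8 + 12704.76 + 604.4 + 345.6 = 13976.56
ΣP(t=0)·Q(t=0) = 34.27×10 + 829.79×12 + 15.10×40 + 4.09×96 = 342.7 + 9957.48 + 604 + 392.64 = 11296.82
Index = 13976.56 / 11296.82 × 100 = 123.7212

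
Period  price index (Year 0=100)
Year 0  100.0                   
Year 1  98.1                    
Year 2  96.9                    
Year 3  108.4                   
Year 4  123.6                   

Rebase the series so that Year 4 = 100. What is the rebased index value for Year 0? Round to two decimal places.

Rebased(Year 0) = 100.0 / 123.6 × 100 = 80.9061

80.91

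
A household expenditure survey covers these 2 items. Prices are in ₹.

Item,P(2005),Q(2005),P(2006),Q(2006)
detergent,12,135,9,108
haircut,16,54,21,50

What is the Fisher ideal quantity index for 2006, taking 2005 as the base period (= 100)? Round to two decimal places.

85.23

Laspeyres component (base-period weights):
ΣP(2005)Q(2006) = 12×108 + 16×50 = 1296 + 800 = 2096
ΣP(2005)Q(2005) = 12×135 + 16×54 = 1620 + 864 = 2484
L = 2096 / 2484 × 100 = 84.3800
Paasche component (current-period weights):
ΣP(2006)Q(2006) = 9×108 + 21×50 = 972 + 1050 = 2022
ΣP(2006)Q(2005) = 9×135 + 21×54 = 1215 + 1134 = 2349
P = 2022 / 2349 × 100 = 86.0792
Fisher = √(L × P) = √(84.3800 × 86.0792) = 85.2254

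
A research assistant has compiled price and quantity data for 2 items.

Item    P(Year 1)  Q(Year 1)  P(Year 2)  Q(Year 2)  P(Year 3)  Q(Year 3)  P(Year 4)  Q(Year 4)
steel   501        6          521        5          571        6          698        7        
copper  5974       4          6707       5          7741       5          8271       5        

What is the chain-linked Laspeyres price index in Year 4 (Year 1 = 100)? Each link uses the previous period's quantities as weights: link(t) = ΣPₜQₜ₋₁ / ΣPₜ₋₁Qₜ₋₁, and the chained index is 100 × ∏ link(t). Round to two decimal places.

Link Year 1→Year 2:
ΣP(Year 2)Q(Year 1) = 521×6 + 6707×4 = 3126 + 26828 = 29954
ΣP(Year 1)Q(Year 1) = 501×6 + 5974×4 = 3006 + 23896 = 26902
link = 29954/26902 = 1.113449
Link Year 2→Year 3:
ΣP(Year 3)Q(Year 2) = 571×5 + 7741×5 = 2855 + 38705 = 41560
ΣP(Year 2)Q(Year 2) = 521×5 + 6707×5 = 2605 + 33535 = 36140
link = 41560/36140 = 1.149972
Link Year 3→Year 4:
ΣP(Year 4)Q(Year 3) = 698×6 + 8271×5 = 4188 + 41355 = 45543
ΣP(Year 3)Q(Year 3) = 571×6 + 7741×5 = 3426 + 38705 = 42131
link = 45543/42131 = 1.080985
Chained index = 100 × 1.113449 × 1.149972 × 1.080985 = 138.4132

138.41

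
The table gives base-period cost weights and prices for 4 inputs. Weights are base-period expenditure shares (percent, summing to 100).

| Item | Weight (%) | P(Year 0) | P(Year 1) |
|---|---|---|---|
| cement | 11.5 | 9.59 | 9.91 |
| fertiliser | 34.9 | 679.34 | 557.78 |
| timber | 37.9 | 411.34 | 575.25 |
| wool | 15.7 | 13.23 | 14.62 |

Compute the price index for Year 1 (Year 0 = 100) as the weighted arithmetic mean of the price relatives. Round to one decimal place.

cement: 11.5 × (9.91/9.59) = 11.5 × 1.033368 = 11.8837
fertiliser: 34.9 × (557.78/679.34) = 34.9 × 0.821062 = 28.6551
timber: 37.9 × (575.25/411.34) = 37.9 × 1.398478 = 53.0023
wool: 15.7 × (14.62/13.23) = 15.7 × 1.105064 = 17.3495
Index = Σ wᵢ·(p₁ᵢ/p₀ᵢ) = 11.8837 + 28.6551 + 53.0023 + 17.3495 = 110.8906

110.9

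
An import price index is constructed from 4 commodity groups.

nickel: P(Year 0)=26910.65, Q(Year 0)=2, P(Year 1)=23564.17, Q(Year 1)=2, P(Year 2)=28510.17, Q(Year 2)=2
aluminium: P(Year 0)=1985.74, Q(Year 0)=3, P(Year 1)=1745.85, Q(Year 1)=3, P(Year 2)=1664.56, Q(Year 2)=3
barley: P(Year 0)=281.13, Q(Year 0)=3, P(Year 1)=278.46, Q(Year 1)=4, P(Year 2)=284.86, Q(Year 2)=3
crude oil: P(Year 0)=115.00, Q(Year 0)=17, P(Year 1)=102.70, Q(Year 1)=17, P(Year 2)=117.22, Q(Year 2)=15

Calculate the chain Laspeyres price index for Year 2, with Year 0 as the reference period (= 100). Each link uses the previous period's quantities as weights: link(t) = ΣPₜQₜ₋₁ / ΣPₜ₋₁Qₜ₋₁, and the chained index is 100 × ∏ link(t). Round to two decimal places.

103.58

Link Year 0→Year 1:
ΣP(Year 1)Q(Year 0) = 23564.17×2 + 1745.85×3 + 278.46×3 + 102.70×17 = 47128.34 + 5237.55 + 835.38 + 1745.9 = 54947.17
ΣP(Year 0)Q(Year 0) = 26910.65×2 + 1985.74×3 + 281.13×3 + 115.00×17 = 53821.3 + 5957.22 + 843.39 + 1955 = 62576.91
link = 54947.17/62576.91 = 0.878074
Link Year 1→Year 2:
ΣP(Year 2)Q(Year 1) = 28510.17×2 + 1664.56×3 + 284.86×4 + 117.22×17 = 57020.34 + 4993.68 + 1139.44 + 1992.74 = 65146.2
ΣP(Year 1)Q(Year 1) = 23564.17×2 + 1745.85×3 + 278.46×4 + 102.70×17 = 47128.34 + 5237.55 + 1113.84 + 1745.9 = 55225.63
link = 65146.2/55225.63 = 1.179637
Chained index = 100 × 0.878074 × 1.179637 = 103.5809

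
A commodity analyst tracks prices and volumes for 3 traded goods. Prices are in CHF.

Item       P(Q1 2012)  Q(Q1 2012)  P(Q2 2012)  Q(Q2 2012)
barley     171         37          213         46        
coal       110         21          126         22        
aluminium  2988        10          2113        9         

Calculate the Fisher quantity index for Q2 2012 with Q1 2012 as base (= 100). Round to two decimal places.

98.14

Laspeyres component (base-period weights):
ΣP(Q1 2012)Q(Q2 2012) = 171×46 + 110×22 + 2988×9 = 7866 + 2420 + 26892 = 37178
ΣP(Q1 2012)Q(Q1 2012) = 171×37 + 110×21 + 2988×10 = 6327 + 2310 + 29880 = 38517
L = 37178 / 38517 × 100 = 96.5236
Paasche component (current-period weights):
ΣP(Q2 2012)Q(Q2 2012) = 213×46 + 126×22 + 2113×9 = 9798 + 2772 + 19017 = 31587
ΣP(Q2 2012)Q(Q1 2012) = 213×37 + 126×21 + 2113×10 = 7881 + 2646 + 21130 = 31657
P = 31587 / 31657 × 100 = 99.7789
Fisher = √(L × P) = √(96.5236 × 99.7789) = 98.1378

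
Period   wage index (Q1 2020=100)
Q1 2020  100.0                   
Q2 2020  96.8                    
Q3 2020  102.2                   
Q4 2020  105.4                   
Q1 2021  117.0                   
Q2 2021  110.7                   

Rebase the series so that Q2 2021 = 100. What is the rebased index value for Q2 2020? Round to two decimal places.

Rebased(Q2 2020) = 96.8 / 110.7 × 100 = 87.4435

87.44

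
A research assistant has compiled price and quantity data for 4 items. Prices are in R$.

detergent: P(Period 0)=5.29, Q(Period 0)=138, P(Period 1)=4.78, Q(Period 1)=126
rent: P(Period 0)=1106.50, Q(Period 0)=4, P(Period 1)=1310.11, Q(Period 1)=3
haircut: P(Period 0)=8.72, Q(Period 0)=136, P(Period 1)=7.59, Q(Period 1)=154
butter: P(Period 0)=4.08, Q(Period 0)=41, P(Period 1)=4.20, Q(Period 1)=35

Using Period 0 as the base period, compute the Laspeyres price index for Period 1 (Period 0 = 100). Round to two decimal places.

109.15

Laspeyres price index uses base-period quantities as weights.
ΣP(Period 1)·Q(Period 0) = 4.78×138 + 1310.11×4 + 7.59×136 + 4.20×41 = 659.64 + 5240.44 + 1032.24 + 172.2 = 7104.52
ΣP(Period 0)·Q(Period 0) = 5.29×138 + 1106.50×4 + 8.72×136 + 4.08×41 = 730.02 + 4426 + 1185.92 + 167.28 = 6509.22
Index = 7104.52 / 6509.22 × 100 = 109.1455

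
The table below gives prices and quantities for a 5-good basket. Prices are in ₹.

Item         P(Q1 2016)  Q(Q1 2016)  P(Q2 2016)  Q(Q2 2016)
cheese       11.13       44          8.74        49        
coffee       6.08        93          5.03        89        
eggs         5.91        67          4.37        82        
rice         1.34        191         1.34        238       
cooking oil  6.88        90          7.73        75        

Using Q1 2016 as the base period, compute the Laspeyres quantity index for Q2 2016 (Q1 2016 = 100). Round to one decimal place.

Laspeyres quantity index uses base-period prices as weights.
ΣP(Q1 2016)·Q(Q2 2016) = 11.13×49 + 6.08×89 + 5.91×82 + 1.34×238 + 6.88×75 = 545.37 + 541.12 + 484.62 + 318.92 + 516 = 2406.03
ΣP(Q1 2016)·Q(Q1 2016) = 11.13×44 + 6.08×93 + 5.91×67 + 1.34×191 + 6.88×90 = 489.72 + 565.44 + 395.97 + 255.94 + 619.2 = 2326.27
Index = 2406.03 / 2326.27 × 100 = 103.4287

103.4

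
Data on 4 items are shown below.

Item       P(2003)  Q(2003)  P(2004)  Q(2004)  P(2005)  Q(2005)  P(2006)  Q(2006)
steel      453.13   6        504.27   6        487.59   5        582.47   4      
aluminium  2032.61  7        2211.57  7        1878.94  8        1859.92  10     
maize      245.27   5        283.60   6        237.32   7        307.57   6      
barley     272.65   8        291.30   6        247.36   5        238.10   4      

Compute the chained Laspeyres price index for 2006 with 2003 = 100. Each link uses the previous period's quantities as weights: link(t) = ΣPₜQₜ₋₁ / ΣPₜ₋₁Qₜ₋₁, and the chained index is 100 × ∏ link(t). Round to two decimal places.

Link 2003→2004:
ΣP(2004)Q(2003) = 504.27×6 + 2211.57×7 + 283.60×5 + 291.30×8 = 3025.62 + 15480.99 + 1418 + 2330.4 = 22255.01
ΣP(2003)Q(2003) = 453.13×6 + 2032.61×7 + 245.27×5 + 272.65×8 = 2718.78 + 14228.27 + 1226.35 + 2181.2 = 20354.6
link = 22255.01/20354.6 = 1.093365
Link 2004→2005:
ΣP(2005)Q(2004) = 487.59×6 + 1878.94×7 + 237.32×6 + 247.36×6 = 2925.54 + 13152.58 + 1423.92 + 1484.16 = 18986.2
ΣP(2004)Q(2004) = 504.27×6 + 2211.57×7 + 283.60×6 + 291.30×6 = 3025.62 + 15480.99 + 1701.6 + 1747.8 = 21956.01
link = 18986.2/21956.01 = 0.864738
Link 2005→2006:
ΣP(2006)Q(2005) = 582.47×5 + 1859.92×8 + 307.57×7 + 238.10×5 = 2912.35 + 14879.36 + 2152.99 + 1190.5 = 21135.2
ΣP(2005)Q(2005) = 487.59×5 + 1878.94×8 + 237.32×7 + 247.36×5 = 2437.95 + 15031.52 + 1661.24 + 1236.8 = 20367.51
link = 21135.2/20367.51 = 1.037692
Chained index = 100 × 1.093365 × 0.864738 × 1.037692 = 98.1111

98.11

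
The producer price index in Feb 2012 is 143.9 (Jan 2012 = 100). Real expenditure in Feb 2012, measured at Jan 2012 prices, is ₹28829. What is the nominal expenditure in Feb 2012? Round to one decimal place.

Nominal = Real × (Index/100) = 28829 × (143.9/100)
        = 28829 × 1.439 = 41484.9310

41484.9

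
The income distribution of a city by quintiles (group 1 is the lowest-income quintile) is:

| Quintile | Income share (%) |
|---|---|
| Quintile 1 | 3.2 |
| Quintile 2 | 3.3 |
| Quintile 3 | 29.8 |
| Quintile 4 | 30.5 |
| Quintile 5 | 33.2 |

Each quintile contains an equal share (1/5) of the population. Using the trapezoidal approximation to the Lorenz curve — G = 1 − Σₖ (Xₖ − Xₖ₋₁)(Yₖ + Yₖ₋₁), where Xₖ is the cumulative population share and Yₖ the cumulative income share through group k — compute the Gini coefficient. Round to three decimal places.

0.349

Cumulative income shares Yₖ: 0.0320, 0.0650, 0.3630, 0.6680, 1.0000
Σ (Xₖ−Xₖ₋₁)(Yₖ+Yₖ₋₁) = (1/5)(0.0320+0.0000) + (1/5)(0.0650+0.0320) + (1/5)(0.3630+0.0650) + (1/5)(0.6680+0.3630) + (1/5)(1.0000+0.6680)
  = 0.0064 + 0.0194 + 0.0856 + 0.2062 + 0.3336 = 0.6512
G = 1 − 0.6512 = 0.3488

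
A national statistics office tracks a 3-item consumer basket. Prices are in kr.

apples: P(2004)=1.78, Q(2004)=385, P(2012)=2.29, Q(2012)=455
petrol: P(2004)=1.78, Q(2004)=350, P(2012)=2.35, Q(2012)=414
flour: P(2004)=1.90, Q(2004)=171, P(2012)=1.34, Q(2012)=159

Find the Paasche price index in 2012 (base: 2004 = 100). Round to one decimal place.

120.5

Paasche price index uses current-period quantities as weights.
ΣP(2012)·Q(2012) = 2.29×455 + 2.35×414 + 1.34×159 = 1041.95 + 972.9 + 213.06 = 2227.91
ΣP(2004)·Q(2012) = 1.78×455 + 1.78×414 + 1.90×159 = 809.9 + 736.92 + 302.1 = 1848.92
Index = 2227.91 / 1848.92 × 100 = 120.4979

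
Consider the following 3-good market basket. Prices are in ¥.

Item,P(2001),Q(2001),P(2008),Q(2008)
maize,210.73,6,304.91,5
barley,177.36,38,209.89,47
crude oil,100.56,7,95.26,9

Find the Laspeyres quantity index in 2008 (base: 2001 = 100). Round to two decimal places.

Laspeyres quantity index uses base-period prices as weights.
ΣP(2001)·Q(2008) = 210.73×5 + 177.36×47 + 100.56×9 = 1053.65 + 8335.92 + 905.04 = 10294.61
ΣP(2001)·Q(2001) = 210.73×6 + 177.36×38 + 100.56×7 = 1264.38 + 6739.68 + 703.92 = 8707.98
Index = 10294.61 / 8707.98 × 100 = 118.2204

118.22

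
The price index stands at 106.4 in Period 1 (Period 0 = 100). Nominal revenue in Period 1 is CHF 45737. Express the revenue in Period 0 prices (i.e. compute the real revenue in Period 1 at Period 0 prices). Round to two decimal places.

42985.90

Real = Nominal ÷ (Index/100) = 45737 ÷ (106.4/100)
     = 45737 ÷ 1.064 = 42985.9023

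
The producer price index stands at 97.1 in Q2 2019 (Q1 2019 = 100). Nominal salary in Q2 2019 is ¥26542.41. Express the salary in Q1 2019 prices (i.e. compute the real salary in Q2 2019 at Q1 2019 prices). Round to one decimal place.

Real = Nominal ÷ (Index/100) = 26542.41 ÷ (97.1/100)
     = 26542.41 ÷ 0.971 = 27335.1287

27335.1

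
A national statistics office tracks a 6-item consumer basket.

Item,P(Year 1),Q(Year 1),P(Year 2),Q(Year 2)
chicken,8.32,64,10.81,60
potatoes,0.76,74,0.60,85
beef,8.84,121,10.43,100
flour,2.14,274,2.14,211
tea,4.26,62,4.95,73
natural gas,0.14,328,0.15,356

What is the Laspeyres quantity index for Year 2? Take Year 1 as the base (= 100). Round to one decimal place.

88.5

Laspeyres quantity index uses base-period prices as weights.
ΣP(Year 1)·Q(Year 2) = 8.32×60 + 0.76×85 + 8.84×100 + 2.14×211 + 4.26×73 + 0.14×356 = 499.2 + 64.6 + 884 + 451.54 + 310.98 + 49.84 = 2260.16
ΣP(Year 1)·Q(Year 1) = 8.32×64 + 0.76×74 + 8.84×121 + 2.14×274 + 4.26×62 + 0.14×328 = 532.48 + 56.24 + 1069.64 + 586.36 + 264.12 + 45.92 = 2554.76
Index = 2260.16 / 2554.76 × 100 = 88.4686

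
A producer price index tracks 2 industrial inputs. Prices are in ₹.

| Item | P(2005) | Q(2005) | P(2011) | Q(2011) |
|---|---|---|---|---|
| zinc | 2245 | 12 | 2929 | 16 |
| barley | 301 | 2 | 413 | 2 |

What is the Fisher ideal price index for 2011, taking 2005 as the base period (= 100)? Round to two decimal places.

Laspeyres component (base-period weights):
ΣP(2011)Q(2005) = 2929×12 + 413×2 = 35148 + 826 = 35974
ΣP(2005)Q(2005) = 2245×12 + 301×2 = 26940 + 602 = 27542
L = 35974 / 27542 × 100 = 130.6151
Paasche component (current-period weights):
ΣP(2011)Q(2011) = 2929×16 + 413×2 = 46864 + 826 = 47690
ΣP(2005)Q(2011) = 2245×16 + 301×2 = 35920 + 602 = 36522
P = 47690 / 36522 × 100 = 130.5788
Fisher = √(L × P) = √(130.6151 × 130.5788) = 130.5969

130.60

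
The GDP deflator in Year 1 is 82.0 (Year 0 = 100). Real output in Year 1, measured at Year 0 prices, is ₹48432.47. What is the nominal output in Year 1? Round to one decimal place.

39714.6

Nominal = Real × (Index/100) = 48432.47 × (82.0/100)
        = 48432.47 × 0.820 = 39714.6254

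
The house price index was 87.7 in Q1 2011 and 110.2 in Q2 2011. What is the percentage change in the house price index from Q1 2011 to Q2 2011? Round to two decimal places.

25.66%

Change = (110.2 − 87.7) / 87.7 × 100
       = 22.5 / 87.7 × 100 = 25.6556%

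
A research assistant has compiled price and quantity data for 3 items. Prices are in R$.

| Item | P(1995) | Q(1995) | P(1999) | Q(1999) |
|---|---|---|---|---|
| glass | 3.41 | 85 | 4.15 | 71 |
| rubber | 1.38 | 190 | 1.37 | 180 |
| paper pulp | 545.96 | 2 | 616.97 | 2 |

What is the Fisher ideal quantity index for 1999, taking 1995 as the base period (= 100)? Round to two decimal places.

Laspeyres component (base-period weights):
ΣP(1995)Q(1999) = 3.41×71 + 1.38×180 + 545.96×2 = 242.11 + 248.4 + 1091.92 = 1582.43
ΣP(1995)Q(1995) = 3.41×85 + 1.38×190 + 545.96×2 = 289.85 + 262.2 + 1091.92 = 1643.97
L = 1582.43 / 1643.97 × 100 = 96.2566
Paasche component (current-period weights):
ΣP(1999)Q(1999) = 4.15×71 + 1.37×180 + 616.97×2 = 294.65 + 246.6 + 1233.94 = 1775.19
ΣP(1999)Q(1995) = 4.15×85 + 1.37×190 + 616.97×2 = 352.75 + 260.3 + 1233.94 = 1846.99
P = 1775.19 / 1846.99 × 100 = 96.1126
Fisher = √(L × P) = √(96.2566 × 96.1126) = 96.1846

96.18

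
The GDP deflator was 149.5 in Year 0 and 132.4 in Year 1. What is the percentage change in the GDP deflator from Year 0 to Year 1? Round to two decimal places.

-11.44%

Change = (132.4 − 149.5) / 149.5 × 100
       = -17.1 / 149.5 × 100 = -11.4381%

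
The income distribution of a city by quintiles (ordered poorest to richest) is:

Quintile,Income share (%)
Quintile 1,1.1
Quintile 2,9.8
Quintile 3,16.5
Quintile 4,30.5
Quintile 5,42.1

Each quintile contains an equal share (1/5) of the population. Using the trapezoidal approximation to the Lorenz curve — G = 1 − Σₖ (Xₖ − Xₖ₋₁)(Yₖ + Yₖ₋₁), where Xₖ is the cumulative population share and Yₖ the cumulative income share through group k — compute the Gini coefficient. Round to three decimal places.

0.411

Cumulative income shares Yₖ: 0.0110, 0.1090, 0.2740, 0.5790, 1.0000
Σ (Xₖ−Xₖ₋₁)(Yₖ+Yₖ₋₁) = (1/5)(0.0110+0.0000) + (1/5)(0.1090+0.0110) + (1/5)(0.2740+0.1090) + (1/5)(0.5790+0.2740) + (1/5)(1.0000+0.5790)
  = 0.0022 + 0.0240 + 0.0766 + 0.1706 + 0.3158 = 0.5892
G = 1 − 0.5892 = 0.4108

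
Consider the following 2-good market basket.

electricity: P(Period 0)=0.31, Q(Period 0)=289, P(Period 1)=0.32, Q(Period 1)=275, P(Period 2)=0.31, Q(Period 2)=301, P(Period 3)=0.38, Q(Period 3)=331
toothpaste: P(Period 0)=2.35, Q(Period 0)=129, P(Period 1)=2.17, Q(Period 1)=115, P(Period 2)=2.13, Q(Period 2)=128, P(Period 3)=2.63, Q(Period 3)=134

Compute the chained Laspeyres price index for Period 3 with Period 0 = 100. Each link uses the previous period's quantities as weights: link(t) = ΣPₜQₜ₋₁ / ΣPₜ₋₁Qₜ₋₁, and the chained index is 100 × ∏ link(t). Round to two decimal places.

Link Period 0→Period 1:
ΣP(Period 1)Q(Period 0) = 0.32×289 + 2.17×129 = 92.48 + 279.93 = 372.41
ΣP(Period 0)Q(Period 0) = 0.31×289 + 2.35×129 = 89.59 + 303.15 = 392.74
link = 372.41/392.74 = 0.948235
Link Period 1→Period 2:
ΣP(Period 2)Q(Period 1) = 0.31×275 + 2.13×115 = 85.25 + 244.95 = 330.2
ΣP(Period 1)Q(Period 1) = 0.32×275 + 2.17×115 = 88 + 249.55 = 337.55
link = 330.2/337.55 = 0.978225
Link Period 2→Period 3:
ΣP(Period 3)Q(Period 2) = 0.38×301 + 2.63×128 = 114.38 + 336.64 = 451.02
ΣP(Period 2)Q(Period 2) = 0.31×301 + 2.13×128 = 93.31 + 272.64 = 365.95
link = 451.02/365.95 = 1.232463
Chained index = 100 × 0.948235 × 0.978225 × 1.232463 = 114.3218

114.32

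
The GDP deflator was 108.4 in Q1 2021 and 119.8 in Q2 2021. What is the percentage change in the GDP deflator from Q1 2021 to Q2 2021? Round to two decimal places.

10.52%

Change = (119.8 − 108.4) / 108.4 × 100
       = 11.4 / 108.4 × 100 = 10.5166%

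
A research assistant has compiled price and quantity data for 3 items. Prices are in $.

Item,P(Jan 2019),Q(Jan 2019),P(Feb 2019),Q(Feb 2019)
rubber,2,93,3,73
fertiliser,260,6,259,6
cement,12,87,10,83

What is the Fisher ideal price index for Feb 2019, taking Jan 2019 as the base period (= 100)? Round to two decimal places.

Laspeyres component (base-period weights):
ΣP(Feb 2019)Q(Jan 2019) = 3×93 + 259×6 + 10×87 = 279 + 1554 + 870 = 2703
ΣP(Jan 2019)Q(Jan 2019) = 2×93 + 260×6 + 12×87 = 186 + 1560 + 1044 = 2790
L = 2703 / 2790 × 100 = 96.8817
Paasche component (current-period weights):
ΣP(Feb 2019)Q(Feb 2019) = 3×73 + 259×6 + 10×83 = 219 + 1554 + 830 = 2603
ΣP(Jan 2019)Q(Feb 2019) = 2×73 + 260×6 + 12×83 = 146 + 1560 + 996 = 2702
P = 2603 / 2702 × 100 = 96.3360
Fisher = √(L × P) = √(96.8817 × 96.3360) = 96.6085

96.61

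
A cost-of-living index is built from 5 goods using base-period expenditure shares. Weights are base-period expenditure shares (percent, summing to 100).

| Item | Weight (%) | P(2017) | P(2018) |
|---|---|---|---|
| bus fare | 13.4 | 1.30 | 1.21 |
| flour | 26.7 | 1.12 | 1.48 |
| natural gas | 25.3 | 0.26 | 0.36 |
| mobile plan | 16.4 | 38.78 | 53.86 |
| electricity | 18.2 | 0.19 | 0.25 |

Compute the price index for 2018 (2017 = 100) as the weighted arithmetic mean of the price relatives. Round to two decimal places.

bus fare: 13.4 × (1.21/1.30) = 13.4 × 0.930769 = 12.4723
flour: 26.7 × (1.48/1.12) = 26.7 × 1.321429 = 35.2821
natural gas: 25.3 × (0.36/0.26) = 25.3 × 1.384615 = 35.0308
mobile plan: 16.4 × (53.86/38.78) = 16.4 × 1.388860 = 22.7773
electricity: 18.2 × (0.25/0.19) = 18.2 × 1.315789 = 23.9474
Index = Σ wᵢ·(p₁ᵢ/p₀ᵢ) = 12.4723 + 35.2821 + 35.0308 + 22.7773 + 23.9474 = 129.5099

129.51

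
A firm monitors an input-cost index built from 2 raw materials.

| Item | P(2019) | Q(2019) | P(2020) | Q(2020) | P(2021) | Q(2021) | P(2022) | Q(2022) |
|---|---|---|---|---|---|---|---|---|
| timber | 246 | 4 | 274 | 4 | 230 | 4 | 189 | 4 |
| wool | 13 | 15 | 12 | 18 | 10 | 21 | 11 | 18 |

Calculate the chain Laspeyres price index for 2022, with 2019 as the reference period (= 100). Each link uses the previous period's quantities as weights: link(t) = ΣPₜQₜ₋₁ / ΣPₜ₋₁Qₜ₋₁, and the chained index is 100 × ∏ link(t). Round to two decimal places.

Link 2019→2020:
ΣP(2020)Q(2019) = 274×4 + 12×15 = 1096 + 180 = 1276
ΣP(2019)Q(2019) = 246×4 + 13×15 = 984 + 195 = 1179
link = 1276/1179 = 1.082273
Link 2020→2021:
ΣP(2021)Q(2020) = 230×4 + 10×18 = 920 + 180 = 1100
ΣP(2020)Q(2020) = 274×4 + 12×18 = 1096 + 216 = 1312
link = 1100/1312 = 0.838415
Link 2021→2022:
ΣP(2022)Q(2021) = 189×4 + 11×21 = 756 + 231 = 987
ΣP(2021)Q(2021) = 230×4 + 10×21 = 920 + 210 = 1130
link = 987/1130 = 0.873451
Chained index = 100 × 1.082273 × 0.838415 × 0.873451 = 79.2564

79.26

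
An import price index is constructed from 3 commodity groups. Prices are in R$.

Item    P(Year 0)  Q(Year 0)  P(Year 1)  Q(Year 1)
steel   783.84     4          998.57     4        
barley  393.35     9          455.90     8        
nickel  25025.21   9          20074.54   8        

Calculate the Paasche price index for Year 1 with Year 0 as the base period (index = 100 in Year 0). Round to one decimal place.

81.5

Paasche price index uses current-period quantities as weights.
ΣP(Year 1)·Q(Year 1) = 998.57×4 + 455.90×8 + 20074.54×8 = 3994.28 + 3647.2 + 160596.32 = 168237.8
ΣP(Year 0)·Q(Year 1) = 783.84×4 + 393.35×8 + 25025.21×8 = 3135.36 + 3146.8 + 200201.68 = 206483.84
Index = 168237.8 / 206483.84 × 100 = 81.4775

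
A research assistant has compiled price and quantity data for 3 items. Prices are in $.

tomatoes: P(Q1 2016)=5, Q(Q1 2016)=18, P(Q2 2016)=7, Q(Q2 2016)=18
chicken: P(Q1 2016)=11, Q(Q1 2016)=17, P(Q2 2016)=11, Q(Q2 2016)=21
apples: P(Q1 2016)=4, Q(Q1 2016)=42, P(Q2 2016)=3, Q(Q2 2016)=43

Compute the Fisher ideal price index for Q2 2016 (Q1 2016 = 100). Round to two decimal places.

98.62

Laspeyres component (base-period weights):
ΣP(Q2 2016)Q(Q1 2016) = 7×18 + 11×17 + 3×42 = 126 + 187 + 126 = 439
ΣP(Q1 2016)Q(Q1 2016) = 5×18 + 11×17 + 4×42 = 90 + 187 + 168 = 445
L = 439 / 445 × 100 = 98.6517
Paasche component (current-period weights):
ΣP(Q2 2016)Q(Q2 2016) = 7×18 + 11×21 + 3×43 = 126 + 231 + 129 = 486
ΣP(Q1 2016)Q(Q2 2016) = 5×18 + 11×21 + 4×43 = 90 + 231 + 172 = 493
P = 486 / 493 × 100 = 98.5801
Fisher = √(L × P) = √(98.6517 × 98.5801) = 98.6159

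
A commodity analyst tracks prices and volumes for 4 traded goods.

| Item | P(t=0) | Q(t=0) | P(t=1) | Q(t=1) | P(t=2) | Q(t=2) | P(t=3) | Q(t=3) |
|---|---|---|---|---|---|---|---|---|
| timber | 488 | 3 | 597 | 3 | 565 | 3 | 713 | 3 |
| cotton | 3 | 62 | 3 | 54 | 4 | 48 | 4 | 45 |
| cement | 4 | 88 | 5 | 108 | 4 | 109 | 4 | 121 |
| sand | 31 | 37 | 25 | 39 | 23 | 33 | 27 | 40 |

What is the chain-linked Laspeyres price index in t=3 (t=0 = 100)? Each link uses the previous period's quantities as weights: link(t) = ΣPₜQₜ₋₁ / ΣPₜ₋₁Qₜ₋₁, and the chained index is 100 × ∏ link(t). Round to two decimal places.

117.68

Link t=0→t=1:
ΣP(t=1)Q(t=0) = 597×3 + 3×62 + 5×88 + 25×37 = 1791 + 186 + 440 + 925 = 3342
ΣP(t=0)Q(t=0) = 488×3 + 3×62 + 4×88 + 31×37 = 1464 + 186 + 352 + 1147 = 3149
link = 3342/3149 = 1.061289
Link t=1→t=2:
ΣP(t=2)Q(t=1) = 565×3 + 4×54 + 4×108 + 23×39 = 1695 + 216 + 432 + 897 = 3240
ΣP(t=1)Q(t=1) = 597×3 + 3×54 + 5×108 + 25×39 = 1791 + 162 + 540 + 975 = 3468
link = 3240/3468 = 0.934256
Link t=2→t=3:
ΣP(t=3)Q(t=2) = 713×3 + 4×48 + 4×109 + 27×33 = 2139 + 192 + 436 + 891 = 3658
ΣP(t=2)Q(t=2) = 565×3 + 4×48 + 4×109 + 23×33 = 1695 + 192 + 436 + 759 = 3082
link = 3658/3082 = 1.186892
Chained index = 100 × 1.061289 × 0.934256 × 1.186892 = 117.6822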